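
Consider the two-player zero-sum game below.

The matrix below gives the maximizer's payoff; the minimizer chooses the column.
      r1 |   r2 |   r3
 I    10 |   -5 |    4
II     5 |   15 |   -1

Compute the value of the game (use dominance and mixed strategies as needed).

11/5

Column r1 is strictly dominated by r3 for the minimizer (it gives the maximizer more in every row).
The remaining 2×2 game on (I, II) × (r2, r3) has no saddle point. Let the maximizer play I with probability p; indifference gives −5p + 15(1−p) = 4p − (1−p), so p = 16/25.
Similarly the minimizer's optimal q on r2 is 1/5, and the value is -5·(1/5) + (4)·(4/5) = 11/5.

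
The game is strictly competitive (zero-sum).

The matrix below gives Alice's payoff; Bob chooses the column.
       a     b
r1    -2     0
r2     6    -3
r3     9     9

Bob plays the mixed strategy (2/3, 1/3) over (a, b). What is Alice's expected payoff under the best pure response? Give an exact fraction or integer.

r1: (-2)·(2/3) + (0)·(1/3) = -4/3.
r2: (6)·(2/3) + (-3)·(1/3) = 3.
r3: (9)·(2/3) + (9)·(1/3) = 9.
The best pure response is r3 with expected payoff 9.

9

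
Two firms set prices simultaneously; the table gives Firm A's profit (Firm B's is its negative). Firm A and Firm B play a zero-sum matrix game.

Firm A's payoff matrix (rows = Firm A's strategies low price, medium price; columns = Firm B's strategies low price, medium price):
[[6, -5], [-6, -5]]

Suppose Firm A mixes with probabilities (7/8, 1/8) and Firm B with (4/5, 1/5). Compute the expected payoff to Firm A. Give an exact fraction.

Against (4/5, 1/5), each row's expected payoff is low price: 19/5; medium price: -29/5.
Taking the (7/8, 1/8)-weighted average: (7/8)·(19/5) + (1/8)·(-29/5) = 13/5.

13/5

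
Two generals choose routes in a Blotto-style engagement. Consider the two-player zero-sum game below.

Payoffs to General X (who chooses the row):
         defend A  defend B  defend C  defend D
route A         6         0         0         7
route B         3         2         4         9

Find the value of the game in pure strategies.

2

Row minima: 0, 2 → General X's maximin is 2.
Column maxima: 6, 2, 4, 9 → General Y's minimax is 2.
They coincide at (route B, defend B), so the value is 2.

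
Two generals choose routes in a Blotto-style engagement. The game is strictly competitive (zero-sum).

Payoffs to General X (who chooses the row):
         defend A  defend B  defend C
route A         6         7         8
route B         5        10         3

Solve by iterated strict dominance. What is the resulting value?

Column defend B is strictly dominated by defend A for General Y (6<7, 5<10); eliminate defend B.
Row route B is strictly dominated by row route A (6>5, 8>3); eliminate route B.
Column defend C is strictly dominated by defend A for General Y (6<8); eliminate defend C.
Only (route A, defend A) remains, with payoff 6.

6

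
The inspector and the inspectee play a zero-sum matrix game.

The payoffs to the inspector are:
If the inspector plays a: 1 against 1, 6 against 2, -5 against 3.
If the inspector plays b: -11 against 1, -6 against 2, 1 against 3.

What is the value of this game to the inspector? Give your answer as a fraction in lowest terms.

Column 2 is strictly dominated by 1 for the inspectee (it gives the inspector more in every row).
The remaining 2×2 game on (a, b) × (1, 3) has no saddle point. Let the inspector play a with probability p; indifference gives p − 11(1−p) = −5p + (1−p), so p = 2/3.
Similarly the inspectee's optimal q on 1 is 1/3, and the value is 1·(1/3) + (-5)·(2/3) = -3.

-3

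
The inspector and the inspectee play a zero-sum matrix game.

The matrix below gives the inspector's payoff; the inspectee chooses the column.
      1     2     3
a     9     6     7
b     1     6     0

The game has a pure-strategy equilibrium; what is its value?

Row minima: 6, 0 → the inspector's maximin is 6.
Column maxima: 9, 6, 7 → the inspectee's minimax is 6.
They coincide at (a, 2), so the value is 6.

6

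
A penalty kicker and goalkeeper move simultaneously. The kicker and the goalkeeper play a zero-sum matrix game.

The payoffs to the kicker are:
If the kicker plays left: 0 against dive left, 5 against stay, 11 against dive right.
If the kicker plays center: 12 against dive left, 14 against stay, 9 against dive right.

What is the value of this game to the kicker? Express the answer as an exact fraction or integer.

Column stay is strictly dominated by dive left for the goalkeeper (it gives the kicker more in every row).
The remaining 2×2 game on (left, center) × (dive left, dive right) has no saddle point. Let the kicker play left with probability p; indifference gives 12(1−p) = 11p + 9(1−p), so p = 3/14.
Similarly the goalkeeper's optimal q on dive left is 1/7, and the value is 0·(1/7) + (11)·(6/7) = 66/7.

66/7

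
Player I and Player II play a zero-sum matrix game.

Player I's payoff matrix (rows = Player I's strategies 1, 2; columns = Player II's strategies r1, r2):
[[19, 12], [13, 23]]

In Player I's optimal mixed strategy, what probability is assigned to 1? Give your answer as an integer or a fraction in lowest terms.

10/17

Row minima are 12 and 13, so Player I's maximin is 13; column maxima are 19 and 23, so Player II's minimax is 19. These differ, so the equilibrium is in mixed strategies.
Let Player I play 1 with probability p. Player II is indifferent when 19p + 13(1−p) = 12p + 23(1−p), giving p = 10/17.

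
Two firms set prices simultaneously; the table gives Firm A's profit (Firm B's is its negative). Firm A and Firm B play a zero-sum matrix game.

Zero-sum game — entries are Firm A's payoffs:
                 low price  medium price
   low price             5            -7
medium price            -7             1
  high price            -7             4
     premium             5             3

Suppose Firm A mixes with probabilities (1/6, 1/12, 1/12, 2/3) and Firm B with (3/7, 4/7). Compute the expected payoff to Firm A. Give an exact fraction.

2

Against (3/7, 4/7), each row's expected payoff is low price: -13/7; medium price: -17/7; high price: -5/7; premium: 27/7.
Taking the (1/6, 1/12, 1/12, 2/3)-weighted average: (1/6)·(-13/7) + (1/12)·(-17/7) + (1/12)·(-5/7) + (2/3)·(27/7) = 2.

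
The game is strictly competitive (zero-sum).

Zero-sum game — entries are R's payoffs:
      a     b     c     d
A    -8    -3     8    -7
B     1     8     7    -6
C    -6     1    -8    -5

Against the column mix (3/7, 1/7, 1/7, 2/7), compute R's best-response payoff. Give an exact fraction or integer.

A: (-8)·(3/7) + (-3)·(1/7) + (8)·(1/7) + (-7)·(2/7) = -33/7.
B: (1)·(3/7) + (8)·(1/7) + (7)·(1/7) + (-6)·(2/7) = 6/7.
C: (-6)·(3/7) + (1)·(1/7) + (-8)·(1/7) + (-5)·(2/7) = -5.
The best pure response is B with expected payoff 6/7.

6/7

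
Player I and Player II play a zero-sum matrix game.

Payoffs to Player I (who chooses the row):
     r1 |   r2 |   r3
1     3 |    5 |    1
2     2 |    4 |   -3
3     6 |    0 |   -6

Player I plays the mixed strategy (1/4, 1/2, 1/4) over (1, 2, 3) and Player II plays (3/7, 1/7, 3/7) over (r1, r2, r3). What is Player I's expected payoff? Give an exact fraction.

19/28

Against (3/7, 1/7, 3/7), each row's expected payoff is 1: 17/7; 2: 1/7; 3: 0.
Taking the (1/4, 1/2, 1/4)-weighted average: (1/4)·(17/7) + (1/2)·(1/7) + (1/4)·(0) = 19/28.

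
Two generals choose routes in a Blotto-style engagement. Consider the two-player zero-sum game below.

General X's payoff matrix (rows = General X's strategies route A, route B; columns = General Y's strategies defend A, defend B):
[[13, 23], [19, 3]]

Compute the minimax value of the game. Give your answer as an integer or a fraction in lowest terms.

199/13

Row minima are 13 and 3, so General X's maximin is 13; column maxima are 19 and 23, so General Y's minimax is 19. These differ, so the equilibrium is in mixed strategies.
Let General X play route A with probability p. General Y is indifferent when 13p + 19(1−p) = 23p + 3(1−p), giving p = 8/13.
Let General Y play defend A with probability q. General X is indifferent when 13q + 23(1−q) = 19q + 3(1−q), giving q = 10/13.
The value is 13·(10/13) + (23)·(3/13) = 199/13.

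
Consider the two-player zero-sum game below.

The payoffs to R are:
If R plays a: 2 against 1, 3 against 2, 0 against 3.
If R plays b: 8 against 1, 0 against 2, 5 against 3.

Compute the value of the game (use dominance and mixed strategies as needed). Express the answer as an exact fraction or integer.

Column 1 is strictly dominated by 3 for C (it gives R more in every row).
The remaining 2×2 game on (a, b) × (2, 3) has no saddle point. Let R play a with probability p; indifference gives 3p = 5(1−p), so p = 5/8.
Similarly C's optimal q on 2 is 5/8, and the value is 3·(5/8) + (0)·(3/8) = 15/8.

15/8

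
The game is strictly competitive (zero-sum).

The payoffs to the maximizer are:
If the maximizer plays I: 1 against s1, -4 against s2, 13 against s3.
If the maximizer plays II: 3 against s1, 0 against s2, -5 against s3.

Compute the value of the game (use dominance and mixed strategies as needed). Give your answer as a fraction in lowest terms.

Column s1 is strictly dominated by s2 for the minimizer (it gives the maximizer more in every row).
The remaining 2×2 game on (I, II) × (s2, s3) has no saddle point. Let the maximizer play I with probability p; indifference gives −4p = 13p − 5(1−p), so p = 5/22.
Similarly the minimizer's optimal q on s2 is 9/11, and the value is -4·(9/11) + (13)·(2/11) = -10/11.

-10/11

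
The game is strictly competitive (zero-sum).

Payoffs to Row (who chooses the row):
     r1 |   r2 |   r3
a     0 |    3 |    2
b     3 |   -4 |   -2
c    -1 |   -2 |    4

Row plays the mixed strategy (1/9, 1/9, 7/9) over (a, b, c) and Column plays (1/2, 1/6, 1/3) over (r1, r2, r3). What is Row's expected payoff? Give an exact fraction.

Against (1/2, 1/6, 1/3), each row's expected payoff is a: 7/6; b: 1/6; c: 1/2.
Taking the (1/9, 1/9, 7/9)-weighted average: (1/9)·(7/6) + (1/9)·(1/6) + (7/9)·(1/2) = 29/54.

29/54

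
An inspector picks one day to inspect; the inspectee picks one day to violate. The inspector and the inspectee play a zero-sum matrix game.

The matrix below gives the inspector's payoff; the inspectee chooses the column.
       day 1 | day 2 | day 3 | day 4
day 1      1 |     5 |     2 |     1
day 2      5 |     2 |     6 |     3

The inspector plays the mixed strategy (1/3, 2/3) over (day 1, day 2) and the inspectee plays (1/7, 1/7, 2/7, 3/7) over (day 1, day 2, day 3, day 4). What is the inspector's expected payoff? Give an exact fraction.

Against (1/7, 1/7, 2/7, 3/7), each row's expected payoff is day 1: 13/7; day 2: 4.
Taking the (1/3, 2/3)-weighted average: (1/3)·(13/7) + (2/3)·(4) = 23/7.

23/7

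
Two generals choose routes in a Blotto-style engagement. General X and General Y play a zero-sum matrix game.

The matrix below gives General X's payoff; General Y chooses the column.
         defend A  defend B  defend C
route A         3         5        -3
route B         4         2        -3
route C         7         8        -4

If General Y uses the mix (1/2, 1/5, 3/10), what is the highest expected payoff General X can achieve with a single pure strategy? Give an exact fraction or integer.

39/10

route A: (3)·(1/2) + (5)·(1/5) + (-3)·(3/10) = 8/5.
route B: (4)·(1/2) + (2)·(1/5) + (-3)·(3/10) = 3/2.
route C: (7)·(1/2) + (8)·(1/5) + (-4)·(3/10) = 39/10.
The best pure response is route C with expected payoff 39/10.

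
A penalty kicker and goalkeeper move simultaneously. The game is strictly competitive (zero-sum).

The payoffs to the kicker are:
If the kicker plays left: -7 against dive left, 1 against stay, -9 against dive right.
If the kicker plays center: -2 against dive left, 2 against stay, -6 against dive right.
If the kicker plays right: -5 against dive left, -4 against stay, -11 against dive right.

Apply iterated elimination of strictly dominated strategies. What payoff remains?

Column stay is strictly dominated by dive left for the goalkeeper (-7<1, -2<2, -5<-4); eliminate stay.
Column dive left is strictly dominated by dive right for the goalkeeper (-9<-7, -6<-2, -11<-5); eliminate dive left.
Row left is strictly dominated by row center (-6>-9); eliminate left.
Row right is strictly dominated by row center (-6>-11); eliminate right.
Only (center, dive right) remains, with payoff -6.

-6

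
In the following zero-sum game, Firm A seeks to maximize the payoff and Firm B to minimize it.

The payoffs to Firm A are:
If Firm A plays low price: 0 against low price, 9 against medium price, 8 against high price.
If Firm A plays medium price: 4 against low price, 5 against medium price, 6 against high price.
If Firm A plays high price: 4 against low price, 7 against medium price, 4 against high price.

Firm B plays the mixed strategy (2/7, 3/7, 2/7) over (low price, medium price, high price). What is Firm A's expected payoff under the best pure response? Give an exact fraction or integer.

low price: (0)·(2/7) + (9)·(3/7) + (8)·(2/7) = 43/7.
medium price: (4)·(2/7) + (5)·(3/7) + (6)·(2/7) = 5.
high price: (4)·(2/7) + (7)·(3/7) + (4)·(2/7) = 37/7.
The best pure response is low price with expected payoff 43/7.

43/7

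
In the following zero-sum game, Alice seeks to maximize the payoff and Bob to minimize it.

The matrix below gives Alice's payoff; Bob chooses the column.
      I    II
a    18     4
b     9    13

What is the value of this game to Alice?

Row minima are 4 and 9, so Alice's maximin is 9; column maxima are 18 and 13, so Bob's minimax is 13. These differ, so the equilibrium is in mixed strategies.
Let Alice play a with probability p. Bob is indifferent when 18p + 9(1−p) = 4p + 13(1−p), giving p = 2/9.
Let Bob play I with probability q. Alice is indifferent when 18q + 4(1−q) = 9q + 13(1−q), giving q = 1/2.
The value is 18·(1/2) + (4)·(1/2) = 11.

11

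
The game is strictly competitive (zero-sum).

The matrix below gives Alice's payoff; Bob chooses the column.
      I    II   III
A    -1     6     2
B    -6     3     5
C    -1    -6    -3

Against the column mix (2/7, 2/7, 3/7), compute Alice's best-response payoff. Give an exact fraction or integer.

A: (-1)·(2/7) + (6)·(2/7) + (2)·(3/7) = 16/7.
B: (-6)·(2/7) + (3)·(2/7) + (5)·(3/7) = 9/7.
C: (-1)·(2/7) + (-6)·(2/7) + (-3)·(3/7) = -23/7.
The best pure response is A with expected payoff 16/7.

16/7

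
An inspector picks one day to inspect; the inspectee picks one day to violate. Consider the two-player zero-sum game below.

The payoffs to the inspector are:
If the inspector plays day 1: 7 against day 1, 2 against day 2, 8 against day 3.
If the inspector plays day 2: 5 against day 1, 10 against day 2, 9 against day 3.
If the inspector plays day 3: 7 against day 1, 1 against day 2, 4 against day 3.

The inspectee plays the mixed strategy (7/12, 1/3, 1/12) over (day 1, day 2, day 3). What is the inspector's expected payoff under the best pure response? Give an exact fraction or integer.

day 1: (7)·(7/12) + (2)·(1/3) + (8)·(1/12) = 65/12.
day 2: (5)·(7/12) + (10)·(1/3) + (9)·(1/12) = 7.
day 3: (7)·(7/12) + (1)·(1/3) + (4)·(1/12) = 19/4.
The best pure response is day 2 with expected payoff 7.

7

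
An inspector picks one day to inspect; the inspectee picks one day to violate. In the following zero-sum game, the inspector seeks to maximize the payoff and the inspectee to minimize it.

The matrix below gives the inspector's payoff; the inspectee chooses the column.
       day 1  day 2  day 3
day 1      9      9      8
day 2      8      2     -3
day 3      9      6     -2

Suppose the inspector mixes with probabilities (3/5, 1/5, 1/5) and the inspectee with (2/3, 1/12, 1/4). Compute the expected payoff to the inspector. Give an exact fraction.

37/5

Against (2/3, 1/12, 1/4), each row's expected payoff is day 1: 35/4; day 2: 19/4; day 3: 6.
Taking the (3/5, 1/5, 1/5)-weighted average: (3/5)·(35/4) + (1/5)·(19/4) + (1/5)·(6) = 37/5.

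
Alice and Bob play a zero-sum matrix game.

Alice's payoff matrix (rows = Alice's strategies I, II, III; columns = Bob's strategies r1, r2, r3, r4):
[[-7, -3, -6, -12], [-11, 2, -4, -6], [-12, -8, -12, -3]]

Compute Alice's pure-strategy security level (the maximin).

The worst-case payoff for each row is I: -12, II: -11, III: -12.
The best of these is -11.

-11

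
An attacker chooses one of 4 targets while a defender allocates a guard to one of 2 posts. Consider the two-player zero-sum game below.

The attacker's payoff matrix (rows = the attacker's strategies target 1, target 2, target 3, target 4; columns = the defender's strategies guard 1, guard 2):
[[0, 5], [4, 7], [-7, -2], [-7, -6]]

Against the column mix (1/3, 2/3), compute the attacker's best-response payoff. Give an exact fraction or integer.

target 1: (0)·(1/3) + (5)·(2/3) = 10/3.
target 2: (4)·(1/3) + (7)·(2/3) = 6.
target 3: (-7)·(1/3) + (-2)·(2/3) = -11/3.
target 4: (-7)·(1/3) + (-6)·(2/3) = -19/3.
The best pure response is target 2 with expected payoff 6.

6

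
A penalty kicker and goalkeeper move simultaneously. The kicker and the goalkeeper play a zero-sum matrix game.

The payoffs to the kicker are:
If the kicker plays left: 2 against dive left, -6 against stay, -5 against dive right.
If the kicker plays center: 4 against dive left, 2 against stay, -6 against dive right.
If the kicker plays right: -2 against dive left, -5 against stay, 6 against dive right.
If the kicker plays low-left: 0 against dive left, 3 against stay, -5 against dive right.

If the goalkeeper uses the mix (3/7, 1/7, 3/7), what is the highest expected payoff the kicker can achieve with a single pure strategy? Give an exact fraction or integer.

left: (2)·(3/7) + (-6)·(1/7) + (-5)·(3/7) = -15/7.
center: (4)·(3/7) + (2)·(1/7) + (-6)·(3/7) = -4/7.
right: (-2)·(3/7) + (-5)·(1/7) + (6)·(3/7) = 1.
low-left: (0)·(3/7) + (3)·(1/7) + (-5)·(3/7) = -12/7.
The best pure response is right with expected payoff 1.

1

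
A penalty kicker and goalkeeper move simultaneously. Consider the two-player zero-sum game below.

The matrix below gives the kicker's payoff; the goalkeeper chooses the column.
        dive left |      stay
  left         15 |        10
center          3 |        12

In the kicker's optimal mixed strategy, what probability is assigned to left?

9/14

Row minima are 10 and 3, so the kicker's maximin is 10; column maxima are 15 and 12, so the goalkeeper's minimax is 12. These differ, so the equilibrium is in mixed strategies.
Let the kicker play left with probability p. The goalkeeper is indifferent when 15p + 3(1−p) = 10p + 12(1−p), giving p = 9/14.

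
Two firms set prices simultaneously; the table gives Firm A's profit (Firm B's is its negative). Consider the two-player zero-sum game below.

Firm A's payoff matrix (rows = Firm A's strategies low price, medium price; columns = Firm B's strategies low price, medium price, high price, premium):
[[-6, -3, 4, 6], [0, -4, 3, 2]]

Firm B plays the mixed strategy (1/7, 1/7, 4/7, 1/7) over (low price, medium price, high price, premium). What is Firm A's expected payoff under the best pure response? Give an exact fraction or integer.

low price: (-6)·(1/7) + (-3)·(1/7) + (4)·(4/7) + (6)·(1/7) = 13/7.
medium price: (0)·(1/7) + (-4)·(1/7) + (3)·(4/7) + (2)·(1/7) = 10/7.
The best pure response is low price with expected payoff 13/7.

13/7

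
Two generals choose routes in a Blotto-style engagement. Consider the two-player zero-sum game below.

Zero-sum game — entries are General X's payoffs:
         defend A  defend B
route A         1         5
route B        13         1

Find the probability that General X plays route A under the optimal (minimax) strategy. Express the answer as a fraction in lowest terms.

Row minima are 1 and 1, so General X's maximin is 1; column maxima are 13 and 5, so General Y's minimax is 5. These differ, so the equilibrium is in mixed strategies.
Let General X play route A with probability p. General Y is indifferent when p + 13(1−p) = 5p + (1−p), giving p = 3/4.

3/4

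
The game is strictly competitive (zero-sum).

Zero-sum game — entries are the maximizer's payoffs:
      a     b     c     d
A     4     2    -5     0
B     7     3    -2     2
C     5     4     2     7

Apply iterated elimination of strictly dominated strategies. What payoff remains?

Row A is strictly dominated by row B (7>4, 3>2, -2>-5, 2>0); eliminate A.
Column b is strictly dominated by c for the minimizer (-2<3, 2<4); eliminate b.
Column d is strictly dominated by c for the minimizer (-2<2, 2<7); eliminate d.
Column a is strictly dominated by c for the minimizer (-2<7, 2<5); eliminate a.
Row B is strictly dominated by row C (2>-2); eliminate B.
Only (C, c) remains, with payoff 2.

2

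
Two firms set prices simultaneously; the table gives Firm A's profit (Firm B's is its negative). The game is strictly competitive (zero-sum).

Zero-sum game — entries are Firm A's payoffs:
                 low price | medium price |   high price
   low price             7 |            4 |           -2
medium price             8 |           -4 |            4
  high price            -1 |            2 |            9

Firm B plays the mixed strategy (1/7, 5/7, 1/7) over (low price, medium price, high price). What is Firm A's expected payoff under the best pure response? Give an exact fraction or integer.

25/7

low price: (7)·(1/7) + (4)·(5/7) + (-2)·(1/7) = 25/7.
medium price: (8)·(1/7) + (-4)·(5/7) + (4)·(1/7) = -8/7.
high price: (-1)·(1/7) + (2)·(5/7) + (9)·(1/7) = 18/7.
The best pure response is low price with expected payoff 25/7.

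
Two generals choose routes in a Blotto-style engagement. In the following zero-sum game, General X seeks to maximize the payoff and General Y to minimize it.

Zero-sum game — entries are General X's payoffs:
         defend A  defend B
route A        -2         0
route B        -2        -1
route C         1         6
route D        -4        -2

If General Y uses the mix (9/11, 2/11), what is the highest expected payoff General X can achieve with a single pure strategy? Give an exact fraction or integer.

route A: (-2)·(9/11) + (0)·(2/11) = -18/11.
route B: (-2)·(9/11) + (-1)·(2/11) = -20/11.
route C: (1)·(9/11) + (6)·(2/11) = 21/11.
route D: (-4)·(9/11) + (-2)·(2/11) = -40/11.
The best pure response is route C with expected payoff 21/11.

21/11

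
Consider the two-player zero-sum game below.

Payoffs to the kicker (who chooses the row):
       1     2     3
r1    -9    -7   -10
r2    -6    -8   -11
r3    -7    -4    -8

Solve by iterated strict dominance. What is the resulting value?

-8

Row r1 is strictly dominated by row r3 (-7>-9, -4>-7, -8>-10); eliminate r1.
Column 2 is strictly dominated by 3 for the goalkeeper (-11<-8, -8<-4); eliminate 2.
Column 1 is strictly dominated by 3 for the goalkeeper (-11<-6, -8<-7); eliminate 1.
Row r2 is strictly dominated by row r3 (-8>-11); eliminate r2.
Only (r3, 3) remains, with payoff -8.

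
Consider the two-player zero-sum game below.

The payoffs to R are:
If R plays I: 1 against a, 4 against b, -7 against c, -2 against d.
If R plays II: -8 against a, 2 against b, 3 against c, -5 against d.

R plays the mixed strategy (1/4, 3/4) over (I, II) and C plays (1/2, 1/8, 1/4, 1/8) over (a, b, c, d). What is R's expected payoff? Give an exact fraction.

Against (1/2, 1/8, 1/4, 1/8), each row's expected payoff is I: -1; II: -29/8.
Taking the (1/4, 3/4)-weighted average: (1/4)·(-1) + (3/4)·(-29/8) = -95/32.

-95/32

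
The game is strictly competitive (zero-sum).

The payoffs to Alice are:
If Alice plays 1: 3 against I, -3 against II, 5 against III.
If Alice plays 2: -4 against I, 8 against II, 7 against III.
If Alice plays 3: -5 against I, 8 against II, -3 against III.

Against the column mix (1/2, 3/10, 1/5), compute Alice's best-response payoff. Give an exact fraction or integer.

9/5

1: (3)·(1/2) + (-3)·(3/10) + (5)·(1/5) = 8/5.
2: (-4)·(1/2) + (8)·(3/10) + (7)·(1/5) = 9/5.
3: (-5)·(1/2) + (8)·(3/10) + (-3)·(1/5) = -7/10.
The best pure response is 2 with expected payoff 9/5.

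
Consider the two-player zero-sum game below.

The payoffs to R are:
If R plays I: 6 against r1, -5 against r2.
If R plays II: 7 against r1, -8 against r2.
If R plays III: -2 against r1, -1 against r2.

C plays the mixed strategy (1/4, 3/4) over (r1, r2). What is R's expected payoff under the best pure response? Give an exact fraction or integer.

I: (6)·(1/4) + (-5)·(3/4) = -9/4.
II: (7)·(1/4) + (-8)·(3/4) = -17/4.
III: (-2)·(1/4) + (-1)·(3/4) = -5/4.
The best pure response is III with expected payoff -5/4.

-5/4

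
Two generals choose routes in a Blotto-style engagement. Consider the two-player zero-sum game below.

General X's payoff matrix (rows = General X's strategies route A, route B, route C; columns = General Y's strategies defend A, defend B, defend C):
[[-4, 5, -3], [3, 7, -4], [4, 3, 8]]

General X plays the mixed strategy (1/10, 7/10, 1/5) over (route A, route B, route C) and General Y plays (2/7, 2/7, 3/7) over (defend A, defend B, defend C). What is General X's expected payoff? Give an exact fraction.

Against (2/7, 2/7, 3/7), each row's expected payoff is route A: -1; route B: 8/7; route C: 38/7.
Taking the (1/10, 7/10, 1/5)-weighted average: (1/10)·(-1) + (7/10)·(8/7) + (1/5)·(38/7) = 25/14.

25/14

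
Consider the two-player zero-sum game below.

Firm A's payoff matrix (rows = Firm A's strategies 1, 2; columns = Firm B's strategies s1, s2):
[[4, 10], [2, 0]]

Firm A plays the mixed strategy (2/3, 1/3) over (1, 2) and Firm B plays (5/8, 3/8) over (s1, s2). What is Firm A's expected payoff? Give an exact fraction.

55/12

Against (5/8, 3/8), each row's expected payoff is 1: 25/4; 2: 5/4.
Taking the (2/3, 1/3)-weighted average: (2/3)·(25/4) + (1/3)·(5/4) = 55/12.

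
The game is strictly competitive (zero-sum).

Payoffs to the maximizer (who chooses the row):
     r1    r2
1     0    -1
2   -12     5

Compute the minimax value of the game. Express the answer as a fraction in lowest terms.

-2/3

Row minima are -1 and -12, so the maximizer's maximin is -1; column maxima are 0 and 5, so the minimizer's minimax is 0. These differ, so the equilibrium is in mixed strategies.
Let the maximizer play 1 with probability p. The minimizer is indifferent when −12(1−p) = −p + 5(1−p), giving p = 17/18.
Let the minimizer play r1 with probability q. The maximizer is indifferent when −(1−q) = −12q + 5(1−q), giving q = 1/3.
The value is 0·(1/3) + (-1)·(2/3) = -2/3.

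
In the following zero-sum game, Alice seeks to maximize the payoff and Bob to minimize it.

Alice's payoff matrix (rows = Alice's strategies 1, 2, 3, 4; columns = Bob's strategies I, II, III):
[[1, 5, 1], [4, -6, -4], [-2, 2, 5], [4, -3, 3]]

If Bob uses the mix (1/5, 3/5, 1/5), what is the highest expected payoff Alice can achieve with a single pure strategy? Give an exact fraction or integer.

1: (1)·(1/5) + (5)·(3/5) + (1)·(1/5) = 17/5.
2: (4)·(1/5) + (-6)·(3/5) + (-4)·(1/5) = -18/5.
3: (-2)·(1/5) + (2)·(3/5) + (5)·(1/5) = 9/5.
4: (4)·(1/5) + (-3)·(3/5) + (3)·(1/5) = -2/5.
The best pure response is 1 with expected payoff 17/5.

17/5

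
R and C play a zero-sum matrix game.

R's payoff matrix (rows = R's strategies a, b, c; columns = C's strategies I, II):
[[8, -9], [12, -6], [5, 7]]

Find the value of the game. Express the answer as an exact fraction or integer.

57/10

Row a is strictly dominated by row b, so R never plays it.
The remaining 2×2 game on (b, c) × (I, II) has no saddle point. Let R play b with probability p; indifference gives 12p + 5(1−p) = −6p + 7(1−p), so p = 1/10.
Similarly C's optimal q on I is 13/20, and the value is 12·(13/20) + (-6)·(7/20) = 57/10.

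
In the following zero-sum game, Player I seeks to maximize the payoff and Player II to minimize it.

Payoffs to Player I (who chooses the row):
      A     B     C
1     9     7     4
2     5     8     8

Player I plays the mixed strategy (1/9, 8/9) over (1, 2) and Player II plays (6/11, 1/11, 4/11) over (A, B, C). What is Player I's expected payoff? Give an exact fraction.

Against (6/11, 1/11, 4/11), each row's expected payoff is 1: 7; 2: 70/11.
Taking the (1/9, 8/9)-weighted average: (1/9)·(7) + (8/9)·(70/11) = 637/99.

637/99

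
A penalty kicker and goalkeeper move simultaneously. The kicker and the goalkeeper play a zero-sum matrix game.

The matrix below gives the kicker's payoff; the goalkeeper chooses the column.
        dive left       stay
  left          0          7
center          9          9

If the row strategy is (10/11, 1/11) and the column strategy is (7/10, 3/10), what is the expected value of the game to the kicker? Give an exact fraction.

Against (7/10, 3/10), each row's expected payoff is left: 21/10; center: 9.
Taking the (10/11, 1/11)-weighted average: (10/11)·(21/10) + (1/11)·(9) = 30/11.

30/11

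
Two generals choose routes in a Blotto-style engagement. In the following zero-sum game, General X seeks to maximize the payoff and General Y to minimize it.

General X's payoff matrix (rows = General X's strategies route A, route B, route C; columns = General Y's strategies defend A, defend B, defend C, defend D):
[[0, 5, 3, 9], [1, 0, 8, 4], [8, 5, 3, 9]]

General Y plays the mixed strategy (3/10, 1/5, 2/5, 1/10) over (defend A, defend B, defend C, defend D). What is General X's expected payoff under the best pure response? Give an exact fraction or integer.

11/2

route A: (0)·(3/10) + (5)·(1/5) + (3)·(2/5) + (9)·(1/10) = 31/10.
route B: (1)·(3/10) + (0)·(1/5) + (8)·(2/5) + (4)·(1/10) = 39/10.
route C: (8)·(3/10) + (5)·(1/5) + (3)·(2/5) + (9)·(1/10) = 11/2.
The best pure response is route C with expected payoff 11/2.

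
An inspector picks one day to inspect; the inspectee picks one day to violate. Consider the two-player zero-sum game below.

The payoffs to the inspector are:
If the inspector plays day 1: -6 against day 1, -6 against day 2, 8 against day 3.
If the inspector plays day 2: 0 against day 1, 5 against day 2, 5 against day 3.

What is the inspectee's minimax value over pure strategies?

The worst case (largest entry) in each column is day 1: 0, day 2: 5, day 3: 8.
The best (smallest) of these is 0.

0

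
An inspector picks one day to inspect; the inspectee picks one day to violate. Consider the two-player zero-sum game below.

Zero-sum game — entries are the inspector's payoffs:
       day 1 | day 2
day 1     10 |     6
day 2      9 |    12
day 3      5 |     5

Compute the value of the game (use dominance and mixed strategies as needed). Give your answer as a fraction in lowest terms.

66/7

Row day 3 is strictly dominated by row day 1, so the inspector never plays it.
The remaining 2×2 game on (day 1, day 2) × (day 1, day 2) has no saddle point. Let the inspector play day 1 with probability p; indifference gives 10p + 9(1−p) = 6p + 12(1−p), so p = 3/7.
Similarly the inspectee's optimal q on day 1 is 6/7, and the value is 10·(6/7) + (6)·(1/7) = 66/7.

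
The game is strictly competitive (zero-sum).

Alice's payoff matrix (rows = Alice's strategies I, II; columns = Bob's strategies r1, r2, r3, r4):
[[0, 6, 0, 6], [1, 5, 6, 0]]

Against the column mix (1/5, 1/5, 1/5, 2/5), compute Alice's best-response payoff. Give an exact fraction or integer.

I: (0)·(1/5) + (6)·(1/5) + (0)·(1/5) + (6)·(2/5) = 18/5.
II: (1)·(1/5) + (5)·(1/5) + (6)·(1/5) + (0)·(2/5) = 12/5.
The best pure response is I with expected payoff 18/5.

18/5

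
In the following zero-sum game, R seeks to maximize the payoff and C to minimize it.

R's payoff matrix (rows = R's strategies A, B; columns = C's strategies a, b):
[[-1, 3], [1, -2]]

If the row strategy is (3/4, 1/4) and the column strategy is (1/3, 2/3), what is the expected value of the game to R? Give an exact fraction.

1

Against (1/3, 2/3), each row's expected payoff is A: 5/3; B: -1.
Taking the (3/4, 1/4)-weighted average: (3/4)·(5/3) + (1/4)·(-1) = 1.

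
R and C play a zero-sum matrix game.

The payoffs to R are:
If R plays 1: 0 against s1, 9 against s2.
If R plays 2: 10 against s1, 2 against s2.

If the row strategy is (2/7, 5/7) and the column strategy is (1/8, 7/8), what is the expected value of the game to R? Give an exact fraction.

Against (1/8, 7/8), each row's expected payoff is 1: 63/8; 2: 3.
Taking the (2/7, 5/7)-weighted average: (2/7)·(63/8) + (5/7)·(3) = 123/28.

123/28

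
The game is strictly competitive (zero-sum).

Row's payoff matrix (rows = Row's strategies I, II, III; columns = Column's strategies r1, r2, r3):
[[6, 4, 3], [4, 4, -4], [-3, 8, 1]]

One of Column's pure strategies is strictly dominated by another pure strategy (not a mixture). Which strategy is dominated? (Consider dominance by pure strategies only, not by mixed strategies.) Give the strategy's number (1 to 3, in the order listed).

2

Column prefers columns that give Row less. Compare r2 with r3: 3 < 4, -4 < 4, 1 < 8.
So r3 strictly dominates r2 for Column; r2 is strictly dominated.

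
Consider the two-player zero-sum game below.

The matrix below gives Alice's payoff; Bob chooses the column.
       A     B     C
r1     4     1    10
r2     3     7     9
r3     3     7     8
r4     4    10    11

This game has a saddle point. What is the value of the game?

4

Row minima: 1, 3, 3, 4 → Alice's maximin is 4.
Column maxima: 4, 10, 11 → Bob's minimax is 4.
They coincide at (r4, A), so the value is 4.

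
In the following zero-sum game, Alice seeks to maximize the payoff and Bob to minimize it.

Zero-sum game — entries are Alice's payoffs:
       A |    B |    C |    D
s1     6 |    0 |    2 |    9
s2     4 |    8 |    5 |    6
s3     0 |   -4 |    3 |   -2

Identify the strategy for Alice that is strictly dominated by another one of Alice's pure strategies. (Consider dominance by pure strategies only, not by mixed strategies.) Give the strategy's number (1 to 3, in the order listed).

3

Compare s3 with s2: 4 > 0, 8 > -4, 5 > 3, 6 > -2.
So s2 strictly dominates s3 for Alice; s3 is strictly dominated.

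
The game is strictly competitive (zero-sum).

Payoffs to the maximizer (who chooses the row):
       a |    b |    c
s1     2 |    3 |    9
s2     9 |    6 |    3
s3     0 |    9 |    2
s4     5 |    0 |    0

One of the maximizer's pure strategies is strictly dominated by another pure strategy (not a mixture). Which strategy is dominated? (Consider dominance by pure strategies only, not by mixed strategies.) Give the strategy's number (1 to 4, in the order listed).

Compare s4 with s2: 9 > 5, 6 > 0, 3 > 0.
So s2 strictly dominates s4 for the maximizer; s4 is strictly dominated.

4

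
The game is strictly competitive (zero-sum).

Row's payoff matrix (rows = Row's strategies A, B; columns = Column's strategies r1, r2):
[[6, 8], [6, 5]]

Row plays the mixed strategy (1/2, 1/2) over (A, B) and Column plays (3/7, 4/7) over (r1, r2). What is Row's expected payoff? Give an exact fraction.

Against (3/7, 4/7), each row's expected payoff is A: 50/7; B: 38/7.
Taking the (1/2, 1/2)-weighted average: (1/2)·(50/7) + (1/2)·(38/7) = 44/7.

44/7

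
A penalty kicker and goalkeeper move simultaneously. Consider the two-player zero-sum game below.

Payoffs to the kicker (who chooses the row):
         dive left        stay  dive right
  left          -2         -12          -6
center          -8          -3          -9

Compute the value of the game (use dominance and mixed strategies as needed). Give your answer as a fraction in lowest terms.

Column dive left is strictly dominated by dive right for the goalkeeper (it gives the kicker more in every row).
The remaining 2×2 game on (left, center) × (stay, dive right) has no saddle point. Let the kicker play left with probability p; indifference gives −12p − 3(1−p) = −6p − 9(1−p), so p = 1/2.
Similarly the goalkeeper's optimal q on stay is 1/4, and the value is -12·(1/4) + (-6)·(3/4) = -15/2.

-15/2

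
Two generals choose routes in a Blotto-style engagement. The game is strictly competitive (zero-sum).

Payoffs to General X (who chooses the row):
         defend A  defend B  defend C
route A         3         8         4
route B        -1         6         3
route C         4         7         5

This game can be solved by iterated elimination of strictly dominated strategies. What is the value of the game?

Column defend C is strictly dominated by defend A for General Y (3<4, -1<3, 4<5); eliminate defend C.
Row route B is strictly dominated by row route A (3>-1, 8>6); eliminate route B.
Column defend B is strictly dominated by defend A for General Y (3<8, 4<7); eliminate defend B.
Row route A is strictly dominated by row route C (4>3); eliminate route A.
Only (route C, defend A) remains, with payoff 4.

4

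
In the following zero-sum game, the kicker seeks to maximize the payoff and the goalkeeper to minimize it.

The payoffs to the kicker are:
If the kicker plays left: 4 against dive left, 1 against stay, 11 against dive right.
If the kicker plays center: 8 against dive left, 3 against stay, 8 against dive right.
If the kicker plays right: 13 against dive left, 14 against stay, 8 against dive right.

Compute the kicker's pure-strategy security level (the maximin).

The worst-case payoff for each row is left: 1, center: 3, right: 8.
The best of these is 8.

8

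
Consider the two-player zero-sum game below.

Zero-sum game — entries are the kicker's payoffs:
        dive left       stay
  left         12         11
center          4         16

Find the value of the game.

Row minima are 11 and 4, so the kicker's maximin is 11; column maxima are 12 and 16, so the goalkeeper's minimax is 12. These differ, so the equilibrium is in mixed strategies.
Let the kicker play left with probability p. The goalkeeper is indifferent when 12p + 4(1−p) = 11p + 16(1−p), giving p = 12/13.
Let the goalkeeper play dive left with probability q. The kicker is indifferent when 12q + 11(1−q) = 4q + 16(1−q), giving q = 5/13.
The value is 12·(5/13) + (11)·(8/13) = 148/13.

148/13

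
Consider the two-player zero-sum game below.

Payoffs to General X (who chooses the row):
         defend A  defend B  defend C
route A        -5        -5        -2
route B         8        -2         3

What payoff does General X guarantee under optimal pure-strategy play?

-2

Row minima: -5, -2 → General X's maximin is -2.
Column maxima: 8, -2, 3 → General Y's minimax is -2.
They coincide at (route B, defend B), so the value is -2.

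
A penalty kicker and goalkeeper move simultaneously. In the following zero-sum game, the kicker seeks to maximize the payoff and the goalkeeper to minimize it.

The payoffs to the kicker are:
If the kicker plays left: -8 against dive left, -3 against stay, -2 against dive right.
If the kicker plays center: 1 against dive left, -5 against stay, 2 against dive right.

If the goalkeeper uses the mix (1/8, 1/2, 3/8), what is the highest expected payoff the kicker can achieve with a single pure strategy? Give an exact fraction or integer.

left: (-8)·(1/8) + (-3)·(1/2) + (-2)·(3/8) = -13/4.
center: (1)·(1/8) + (-5)·(1/2) + (2)·(3/8) = -13/8.
The best pure response is center with expected payoff -13/8.

-13/8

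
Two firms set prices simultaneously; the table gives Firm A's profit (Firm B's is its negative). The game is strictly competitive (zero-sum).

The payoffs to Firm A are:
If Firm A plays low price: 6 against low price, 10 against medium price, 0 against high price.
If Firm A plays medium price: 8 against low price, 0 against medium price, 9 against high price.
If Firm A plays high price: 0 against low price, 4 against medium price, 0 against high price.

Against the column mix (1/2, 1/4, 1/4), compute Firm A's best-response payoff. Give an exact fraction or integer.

25/4

low price: (6)·(1/2) + (10)·(1/4) + (0)·(1/4) = 11/2.
medium price: (8)·(1/2) + (0)·(1/4) + (9)·(1/4) = 25/4.
high price: (0)·(1/2) + (4)·(1/4) + (0)·(1/4) = 1.
The best pure response is medium price with expected payoff 25/4.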